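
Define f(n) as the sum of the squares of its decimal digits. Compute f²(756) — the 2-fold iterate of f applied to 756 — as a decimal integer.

756 → 7² + 5² + 6² = 49 + 25 + 36 = 110
110 → 1² + 1² + 0² = 1 + 1 + 0 = 2

2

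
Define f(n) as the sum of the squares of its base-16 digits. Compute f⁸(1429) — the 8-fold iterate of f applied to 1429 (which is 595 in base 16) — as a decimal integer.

208

1429 = (5,9,5)_16 → 5² + 9² + 5² = 131
131 = (8,3)_16 → 8² + 3² = 73
73 = (4,9)_16 → 4² + 9² = 97
97 = (6,1)_16 → 6² + 1² = 37
37 = (2,5)_16 → 2² + 5² = 29
29 = (1,13)_16 → 1² + 13² = 170
170 = (10,10)_16 → 10² + 10² = 200
200 = (12,8)_16 → 12² + 8² = 208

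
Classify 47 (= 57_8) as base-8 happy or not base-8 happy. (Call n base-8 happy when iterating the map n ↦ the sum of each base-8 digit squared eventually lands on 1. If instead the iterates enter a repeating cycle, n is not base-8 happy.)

47 = (5,7)_8 → 5² + 7² = 25 + 49 = 74
74 = (1,1,2)_8 → 1² + 1² + 2² = 1 + 1 + 4 = 6
6 = (6)_8 → 6² = 36
36 = (4,4)_8 → 4² + 4² = 16 + 16 = 32
32 = (4,0)_8 → 4² + 0² = 16 + 0 = 16
16 = (2,0)_8 → 2² + 0² = 4 + 0 = 4
4 = (4)_8 → 4² = 16  — 16 already seen; the sequence cycles without reaching 1.

not base-8 happy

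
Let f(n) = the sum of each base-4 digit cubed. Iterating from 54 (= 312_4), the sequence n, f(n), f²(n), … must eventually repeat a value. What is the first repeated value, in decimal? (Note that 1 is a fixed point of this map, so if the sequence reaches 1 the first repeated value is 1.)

54 = (3,1,2)_4 → 3³ + 1³ + 2³ = 27 + 1 + 8 = 36
36 = (2,1,0)_4 → 2³ + 1³ + 0³ = 8 + 1 + 0 = 9
9 = (2,1)_4 → 2³ + 1³ = 8 + 1 = 9  — 9 already appeared earlier.

9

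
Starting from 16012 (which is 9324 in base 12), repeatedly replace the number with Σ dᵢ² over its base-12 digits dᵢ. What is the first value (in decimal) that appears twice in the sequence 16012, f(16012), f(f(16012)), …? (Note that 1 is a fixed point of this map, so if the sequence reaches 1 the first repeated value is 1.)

50

16012 = (9,3,2,4)_12 → 9² + 3² + 2² + 4² = 110
110 = (9,2)_12 → 9² + 2² = 85
85 = (7,1)_12 → 7² + 1² = 50
50 = (4,2)_12 → 4² + 2² = 20
20 = (1,8)_12 → 1² + 8² = 65
65 = (5,5)_12 → 5² + 5² = 50  — 50 already appeared earlier.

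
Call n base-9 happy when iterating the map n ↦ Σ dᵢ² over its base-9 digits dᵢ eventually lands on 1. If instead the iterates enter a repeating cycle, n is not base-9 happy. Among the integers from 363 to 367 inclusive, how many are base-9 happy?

1

363: 363 → 41 → 41  (repeats 41)
364: 364 → 48 → 34 → 58 → 52 → 74 → 68 → 74  (repeats 74)
365: 365 → 57 → 45 → 25 → 53 → 89 → 65 → 53  (repeats 53)
366: 366 → 68 → 74 → 68  (repeats 68)
367: 367 → 81 → 1  (reaches 1)
base-9 happy: 367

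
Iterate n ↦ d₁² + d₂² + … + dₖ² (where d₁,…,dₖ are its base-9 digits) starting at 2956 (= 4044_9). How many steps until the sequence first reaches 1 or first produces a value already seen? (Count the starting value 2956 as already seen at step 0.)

7

2956 = (4,0,4,4)_9 → 48
48 = (5,3)_9 → 34
34 = (3,7)_9 → 58
58 = (6,4)_9 → 52
52 = (5,7)_9 → 74
74 = (8,2)_9 → 68
68 = (7,5)_9 → 74  — 74 repeats.
That took 7 steps.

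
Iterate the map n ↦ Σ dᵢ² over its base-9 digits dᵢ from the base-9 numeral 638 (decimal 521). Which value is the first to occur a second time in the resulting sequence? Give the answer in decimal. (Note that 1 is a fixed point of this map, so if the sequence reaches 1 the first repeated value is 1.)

53

521 = (6,3,8)_9 → 6² + 3² + 8² = 109
109 = (1,3,1)_9 → 1² + 3² + 1² = 11
11 = (1,2)_9 → 1² + 2² = 5
5 = (5)_9 → 5² = 25
25 = (2,7)_9 → 2² + 7² = 53
53 = (5,8)_9 → 5² + 8² = 89
89 = (1,0,8)_9 → 1² + 0² + 8² = 65
65 = (7,2)_9 → 7² + 2² = 53  — 53 already appeared earlier.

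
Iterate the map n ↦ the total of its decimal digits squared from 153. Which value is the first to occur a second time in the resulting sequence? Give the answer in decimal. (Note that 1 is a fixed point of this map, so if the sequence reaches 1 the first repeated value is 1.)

89

153 → 1² + 5² + 3² = 35
35 → 3² + 5² = 34
34 → 3² + 4² = 25
25 → 2² + 5² = 29
29 → 2² + 9² = 85
85 → 8² + 5² = 89
89 → 8² + 9² = 145
145 → 1² + 4² + 5² = 42
42 → 4² + 2² = 20
20 → 2² + 0² = 4
4 → 4² = 16
16 → 1² + 6² = 37
37 → 3² + 7² = 58
58 → 5² + 8² = 89  — 89 already appeared earlier.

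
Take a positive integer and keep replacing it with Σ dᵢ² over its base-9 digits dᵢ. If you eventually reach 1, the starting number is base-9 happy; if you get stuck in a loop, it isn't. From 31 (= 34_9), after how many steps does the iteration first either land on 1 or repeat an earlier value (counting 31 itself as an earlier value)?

31 = (3,4)_9 → 3² + 4² = 9 + 16 = 25
25 = (2,7)_9 → 2² + 7² = 4 + 49 = 53
53 = (5,8)_9 → 5² + 8² = 25 + 64 = 89
89 = (1,0,8)_9 → 1² + 0² + 8² = 1 + 0 + 64 = 65
65 = (7,2)_9 → 7² + 2² = 49 + 4 = 53  — 53 repeats.
That took 5 steps.

5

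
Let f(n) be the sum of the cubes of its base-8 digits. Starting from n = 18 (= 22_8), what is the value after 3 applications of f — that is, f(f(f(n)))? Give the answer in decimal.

18 = (2,2)_8 → 2³ + 2³ = 16
16 = (2,0)_8 → 2³ + 0³ = 8
8 = (1,0)_8 → 1³ + 0³ = 1

1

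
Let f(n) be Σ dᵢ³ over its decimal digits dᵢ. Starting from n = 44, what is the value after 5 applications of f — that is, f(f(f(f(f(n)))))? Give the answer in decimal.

44 → 4³ + 4³ = 64 + 64 = 128
128 → 1³ + 2³ + 8³ = 1 + 8 + 512 = 521
521 → 5³ + 2³ + 1³ = 125 + 8 + 1 = 134
134 → 1³ + 3³ + 4³ = 1 + 27 + 64 = 92
92 → 9³ + 2³ = 729 + 8 = 737

737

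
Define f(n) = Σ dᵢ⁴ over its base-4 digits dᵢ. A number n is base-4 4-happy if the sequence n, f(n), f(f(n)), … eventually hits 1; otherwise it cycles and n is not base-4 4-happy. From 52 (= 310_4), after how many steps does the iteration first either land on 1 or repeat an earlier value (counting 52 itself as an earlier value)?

6

52 = (3,1,0)_4 → 3⁴ + 1⁴ + 0⁴ = 82
82 = (1,1,0,2)_4 → 1⁴ + 1⁴ + 0⁴ + 2⁴ = 18
18 = (1,0,2)_4 → 1⁴ + 0⁴ + 2⁴ = 17
17 = (1,0,1)_4 → 1⁴ + 0⁴ + 1⁴ = 2
2 = (2)_4 → 2⁴ = 16
16 = (1,0,0)_4 → 1⁴ + 0⁴ + 0⁴ = 1  — reached 1.
That took 6 steps.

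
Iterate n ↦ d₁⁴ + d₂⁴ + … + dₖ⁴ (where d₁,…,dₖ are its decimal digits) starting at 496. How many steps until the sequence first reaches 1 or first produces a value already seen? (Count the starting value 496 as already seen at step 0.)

496 → 4⁴ + 9⁴ + 6⁴ = 8113
8113 → 8⁴ + 1⁴ + 1⁴ + 3⁴ = 4179
4179 → 4⁴ + 1⁴ + 7⁴ + 9⁴ = 9219
9219 → 9⁴ + 2⁴ + 1⁴ + 9⁴ = 13139
13139 → 1⁴ + 3⁴ + 1⁴ + 3⁴ + 9⁴ = 6725
6725 → 6⁴ + 7⁴ + 2⁴ + 5⁴ = 4338
4338 → 4⁴ + 3⁴ + 3⁴ + 8⁴ = 4514
4514 → 4⁴ + 5⁴ + 1⁴ + 4⁴ = 1138
1138 → 1⁴ + 1⁴ + 3⁴ + 8⁴ = 4179  — 4179 repeats.
That took 9 steps.

9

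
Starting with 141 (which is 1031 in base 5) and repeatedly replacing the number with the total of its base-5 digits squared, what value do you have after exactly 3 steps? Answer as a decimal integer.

1

141 = (1,0,3,1)_5 → 11
11 = (2,1)_5 → 5
5 = (1,0)_5 → 1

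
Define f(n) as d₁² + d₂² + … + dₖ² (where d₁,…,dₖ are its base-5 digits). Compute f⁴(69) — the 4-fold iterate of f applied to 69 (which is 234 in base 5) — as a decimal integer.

69 = (2,3,4)_5 → 2² + 3² + 4² = 29
29 = (1,0,4)_5 → 1² + 0² + 4² = 17
17 = (3,2)_5 → 3² + 2² = 13
13 = (2,3)_5 → 2² + 3² = 13

13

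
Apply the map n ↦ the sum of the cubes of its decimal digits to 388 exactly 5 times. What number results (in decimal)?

217

388 → 3³ + 8³ + 8³ = 27 + 512 + 512 = 1051
1051 → 1³ + 0³ + 5³ + 1³ = 1 + 0 + 125 + 1 = 127
127 → 1³ + 2³ + 7³ = 1 + 8 + 343 = 352
352 → 3³ + 5³ + 2³ = 27 + 125 + 8 = 160
160 → 1³ + 6³ + 0³ = 1 + 216 + 0 = 217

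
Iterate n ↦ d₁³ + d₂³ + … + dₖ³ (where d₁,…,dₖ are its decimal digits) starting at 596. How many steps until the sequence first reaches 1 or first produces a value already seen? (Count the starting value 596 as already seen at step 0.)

596 → 5³ + 9³ + 6³ = 125 + 729 + 216 = 1070
1070 → 1³ + 0³ + 7³ + 0³ = 1 + 0 + 343 + 0 = 344
344 → 3³ + 4³ + 4³ = 27 + 64 + 64 = 155
155 → 1³ + 5³ + 5³ = 1 + 125 + 125 = 251
251 → 2³ + 5³ + 1³ = 8 + 125 + 1 = 134
134 → 1³ + 3³ + 4³ = 1 + 27 + 64 = 92
92 → 9³ + 2³ = 729 + 8 = 737
737 → 7³ + 3³ + 7³ = 343 + 27 + 343 = 713
713 → 7³ + 1³ + 3³ = 343 + 1 + 27 = 371
371 → 3³ + 7³ + 1³ = 27 + 343 + 1 = 371  — 371 repeats.
That took 10 steps.

10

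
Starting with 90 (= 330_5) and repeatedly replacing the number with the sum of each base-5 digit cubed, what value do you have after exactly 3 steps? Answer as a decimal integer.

80

90 = (3,3,0)_5 → 3³ + 3³ + 0³ = 54
54 = (2,0,4)_5 → 2³ + 0³ + 4³ = 72
72 = (2,4,2)_5 → 2³ + 4³ + 2³ = 80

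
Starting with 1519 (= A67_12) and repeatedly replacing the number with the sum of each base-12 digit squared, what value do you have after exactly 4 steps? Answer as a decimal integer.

1519 = (10,6,7)_12 → 10² + 6² + 7² = 185
185 = (1,3,5)_12 → 1² + 3² + 5² = 35
35 = (2,11)_12 → 2² + 11² = 125
125 = (10,5)_12 → 10² + 5² = 125

125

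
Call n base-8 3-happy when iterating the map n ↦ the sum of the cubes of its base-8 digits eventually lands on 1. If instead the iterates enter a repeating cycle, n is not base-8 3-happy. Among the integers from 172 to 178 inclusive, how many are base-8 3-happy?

1

172: 172 → 197 → 152 → 35 → 91 → 55 → 559 → 469 → 476 → 434 → 440 → 559  — not base-8 3-happy
173: 173 → 258 → 72 → 2 → 8 → 1  — base-8 3-happy
174: 174 → 349 → 277 → 197 → 152 → 35 → 91 → 55 → 559 → 469 → 476 → 434 → 440 → 559  — not base-8 3-happy
175: 175 → 476 → 434 → 440 → 559 → 469 → 476  — not base-8 3-happy
176: 176 → 224 → 91 → 55 → 559 → 469 → 476 → 434 → 440 → 559  — not base-8 3-happy
177: 177 → 225 → 92 → 92  — not base-8 3-happy
178: 178 → 232 → 152 → 35 → 91 → 55 → 559 → 469 → 476 → 434 → 440 → 559  — not base-8 3-happy
base-8 3-happy: 173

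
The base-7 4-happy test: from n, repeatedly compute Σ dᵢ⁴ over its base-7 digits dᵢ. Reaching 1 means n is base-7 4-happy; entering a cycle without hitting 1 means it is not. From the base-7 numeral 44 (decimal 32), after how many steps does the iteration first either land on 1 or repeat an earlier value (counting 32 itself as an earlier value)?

8

32 = (4,4)_7 → 4⁴ + 4⁴ = 512
512 = (1,3,3,1)_7 → 1⁴ + 3⁴ + 3⁴ + 1⁴ = 164
164 = (3,2,3)_7 → 3⁴ + 2⁴ + 3⁴ = 178
178 = (3,4,3)_7 → 3⁴ + 4⁴ + 3⁴ = 418
418 = (1,1,3,5)_7 → 1⁴ + 1⁴ + 3⁴ + 5⁴ = 708
708 = (2,0,3,1)_7 → 2⁴ + 0⁴ + 3⁴ + 1⁴ = 98
98 = (2,0,0)_7 → 2⁴ + 0⁴ + 0⁴ = 16
16 = (2,2)_7 → 2⁴ + 2⁴ = 32  — 32 repeats.
That took 8 steps.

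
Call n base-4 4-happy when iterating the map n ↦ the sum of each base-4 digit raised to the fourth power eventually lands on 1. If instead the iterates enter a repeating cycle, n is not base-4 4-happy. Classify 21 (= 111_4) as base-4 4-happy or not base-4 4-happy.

21 = (1,1,1)_4 → 1⁴ + 1⁴ + 1⁴ = 1 + 1 + 1 = 3
3 = (3)_4 → 3⁴ = 81
81 = (1,1,0,1)_4 → 1⁴ + 1⁴ + 0⁴ + 1⁴ = 1 + 1 + 0 + 1 = 3  — 3 already seen; the sequence cycles without reaching 1.

not base-4 4-happy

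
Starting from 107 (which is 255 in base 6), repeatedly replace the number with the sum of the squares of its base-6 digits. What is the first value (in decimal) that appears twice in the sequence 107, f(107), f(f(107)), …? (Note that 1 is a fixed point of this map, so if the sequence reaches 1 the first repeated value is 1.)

17

107 = (2,5,5)_6 → 54
54 = (1,3,0)_6 → 10
10 = (1,4)_6 → 17
17 = (2,5)_6 → 29
29 = (4,5)_6 → 41
41 = (1,0,5)_6 → 26
26 = (4,2)_6 → 20
20 = (3,2)_6 → 13
13 = (2,1)_6 → 5
5 = (5)_6 → 25
25 = (4,1)_6 → 17  — 17 already appeared earlier.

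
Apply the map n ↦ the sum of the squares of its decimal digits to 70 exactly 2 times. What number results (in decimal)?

70 → 7² + 0² = 49 + 0 = 49
49 → 4² + 9² = 16 + 81 = 97

97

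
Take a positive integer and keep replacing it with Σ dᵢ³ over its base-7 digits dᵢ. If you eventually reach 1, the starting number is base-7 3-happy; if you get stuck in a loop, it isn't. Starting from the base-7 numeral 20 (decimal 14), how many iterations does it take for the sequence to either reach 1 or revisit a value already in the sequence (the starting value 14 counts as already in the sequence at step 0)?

3

14 = (2,0)_7 → 2³ + 0³ = 8
8 = (1,1)_7 → 1³ + 1³ = 2
2 = (2)_7 → 2³ = 8  — 8 repeats.
That took 3 steps.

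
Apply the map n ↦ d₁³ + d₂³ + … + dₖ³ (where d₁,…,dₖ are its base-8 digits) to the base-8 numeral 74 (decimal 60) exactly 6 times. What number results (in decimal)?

559

60 = (7,4)_8 → 7³ + 4³ = 407
407 = (6,2,7)_8 → 6³ + 2³ + 7³ = 567
567 = (1,0,6,7)_8 → 1³ + 0³ + 6³ + 7³ = 560
560 = (1,0,6,0)_8 → 1³ + 0³ + 6³ + 0³ = 217
217 = (3,3,1)_8 → 3³ + 3³ + 1³ = 55
55 = (6,7)_8 → 6³ + 7³ = 559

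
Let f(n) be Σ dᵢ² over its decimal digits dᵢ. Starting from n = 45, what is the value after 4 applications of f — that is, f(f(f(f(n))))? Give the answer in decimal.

25

45 → 4² + 5² = 41
41 → 4² + 1² = 17
17 → 1² + 7² = 50
50 → 5² + 0² = 25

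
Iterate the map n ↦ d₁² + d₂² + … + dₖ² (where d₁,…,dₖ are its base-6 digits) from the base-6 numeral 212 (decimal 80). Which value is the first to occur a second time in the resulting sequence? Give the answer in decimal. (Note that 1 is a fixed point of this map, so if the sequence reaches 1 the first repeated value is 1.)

17

80 = (2,1,2)_6 → 2² + 1² + 2² = 4 + 1 + 4 = 9
9 = (1,3)_6 → 1² + 3² = 1 + 9 = 10
10 = (1,4)_6 → 1² + 4² = 1 + 16 = 17
17 = (2,5)_6 → 2² + 5² = 4 + 25 = 29
29 = (4,5)_6 → 4² + 5² = 16 + 25 = 41
41 = (1,0,5)_6 → 1² + 0² + 5² = 1 + 0 + 25 = 26
26 = (4,2)_6 → 4² + 2² = 16 + 4 = 20
20 = (3,2)_6 → 3² + 2² = 9 + 4 = 13
13 = (2,1)_6 → 2² + 1² = 4 + 1 = 5
5 = (5)_6 → 5² = 25
25 = (4,1)_6 → 4² + 1² = 16 + 1 = 17  — 17 already appeared earlier.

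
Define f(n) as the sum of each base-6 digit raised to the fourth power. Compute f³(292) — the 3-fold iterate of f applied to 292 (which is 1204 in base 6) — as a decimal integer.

292 = (1,2,0,4)_6 → 1⁴ + 2⁴ + 0⁴ + 4⁴ = 273
273 = (1,1,3,3)_6 → 1⁴ + 1⁴ + 3⁴ + 3⁴ = 164
164 = (4,3,2)_6 → 4⁴ + 3⁴ + 2⁴ = 353

353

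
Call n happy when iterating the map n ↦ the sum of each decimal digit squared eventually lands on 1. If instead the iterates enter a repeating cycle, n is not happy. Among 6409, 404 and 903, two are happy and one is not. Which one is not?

903

6409: 6409 → 133 → 19 → 82 → 68 → 100 → 1  — reaches 1 (happy)
404: 404 → 32 → 13 → 10 → 1  — reaches 1 (happy)
903: 903 → 90 → 81 → 65 → 61 → 37 → 58 → 89 → 145 → 42 → 20 → 4 → 16 → 37  — repeats 37 (not happy)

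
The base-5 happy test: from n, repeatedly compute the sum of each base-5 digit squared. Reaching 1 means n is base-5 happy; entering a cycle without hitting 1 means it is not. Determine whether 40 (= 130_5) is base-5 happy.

40 = (1,3,0)_5 → 1² + 3² + 0² = 10
10 = (2,0)_5 → 2² + 0² = 4
4 = (4)_5 → 4² = 16
16 = (3,1)_5 → 3² + 1² = 10  — 10 already seen; the sequence cycles without reaching 1.

not base-5 happy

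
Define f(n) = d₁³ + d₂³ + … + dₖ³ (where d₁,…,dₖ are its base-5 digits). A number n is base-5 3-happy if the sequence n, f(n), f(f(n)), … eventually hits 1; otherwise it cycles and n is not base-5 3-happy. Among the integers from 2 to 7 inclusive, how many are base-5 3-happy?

1

2: 2 → 8 → 28 → 28  — not base-5 3-happy
3: 3 → 27 → 9 → 65 → 35 → 9  — not base-5 3-happy
4: 4 → 64 → 80 → 28 → 28  — not base-5 3-happy
5: 5 → 1  — base-5 3-happy
6: 6 → 2 → 8 → 28 → 28  — not base-5 3-happy
7: 7 → 9 → 65 → 35 → 9  — not base-5 3-happy
base-5 3-happy: 5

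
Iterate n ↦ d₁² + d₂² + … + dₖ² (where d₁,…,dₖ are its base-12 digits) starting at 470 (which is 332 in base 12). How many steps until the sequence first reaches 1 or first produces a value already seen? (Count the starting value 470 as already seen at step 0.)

470 = (3,3,2)_12 → 3² + 3² + 2² = 9 + 9 + 4 = 22
22 = (1,10)_12 → 1² + 10² = 1 + 100 = 101
101 = (8,5)_12 → 8² + 5² = 64 + 25 = 89
89 = (7,5)_12 → 7² + 5² = 49 + 25 = 74
74 = (6,2)_12 → 6² + 2² = 36 + 4 = 40
40 = (3,4)_12 → 3² + 4² = 9 + 16 = 25
25 = (2,1)_12 → 2² + 1² = 4 + 1 = 5
5 = (5)_12 → 5² = 25  — 25 repeats.
That took 8 steps.

8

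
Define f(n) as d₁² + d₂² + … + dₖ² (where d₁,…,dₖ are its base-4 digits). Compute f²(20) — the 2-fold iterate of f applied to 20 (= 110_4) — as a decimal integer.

4

20 = (1,1,0)_4 → 1² + 1² + 0² = 2
2 = (2)_4 → 2² = 4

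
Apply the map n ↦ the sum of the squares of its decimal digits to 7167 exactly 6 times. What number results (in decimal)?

85

7167 → 7² + 1² + 6² + 7² = 49 + 1 + 36 + 49 = 135
135 → 1² + 3² + 5² = 1 + 9 + 25 = 35
35 → 3² + 5² = 9 + 25 = 34
34 → 3² + 4² = 9 + 16 = 25
25 → 2² + 5² = 4 + 25 = 29
29 → 2² + 9² = 4 + 81 = 85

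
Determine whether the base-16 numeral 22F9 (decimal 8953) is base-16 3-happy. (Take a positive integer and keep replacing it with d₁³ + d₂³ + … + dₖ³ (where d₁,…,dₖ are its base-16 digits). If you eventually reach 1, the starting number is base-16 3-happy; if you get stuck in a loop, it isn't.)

8953 = (2,2,15,9)_16 → 2³ + 2³ + 15³ + 9³ = 8 + 8 + 3375 + 729 = 4120
4120 = (1,0,1,8)_16 → 1³ + 0³ + 1³ + 8³ = 1 + 0 + 1 + 512 = 514
514 = (2,0,2)_16 → 2³ + 0³ + 2³ = 8 + 0 + 8 = 16
16 = (1,0)_16 → 1³ + 0³ = 1 + 0 = 1  — reached 1.

base-16 3-happy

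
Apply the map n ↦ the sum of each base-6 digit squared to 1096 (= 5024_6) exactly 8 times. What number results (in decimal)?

17

1096 = (5,0,2,4)_6 → 5² + 0² + 2² + 4² = 45
45 = (1,1,3)_6 → 1² + 1² + 3² = 11
11 = (1,5)_6 → 1² + 5² = 26
26 = (4,2)_6 → 4² + 2² = 20
20 = (3,2)_6 → 3² + 2² = 13
13 = (2,1)_6 → 2² + 1² = 5
5 = (5)_6 → 5² = 25
25 = (4,1)_6 → 4² + 1² = 17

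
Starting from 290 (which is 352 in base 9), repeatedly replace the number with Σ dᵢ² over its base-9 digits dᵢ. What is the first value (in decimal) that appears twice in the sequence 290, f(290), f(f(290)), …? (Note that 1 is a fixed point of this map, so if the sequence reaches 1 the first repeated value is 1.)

290 = (3,5,2)_9 → 3² + 5² + 2² = 9 + 25 + 4 = 38
38 = (4,2)_9 → 4² + 2² = 16 + 4 = 20
20 = (2,2)_9 → 2² + 2² = 4 + 4 = 8
8 = (8)_9 → 8² = 64
64 = (7,1)_9 → 7² + 1² = 49 + 1 = 50
50 = (5,5)_9 → 5² + 5² = 25 + 25 = 50  — 50 already appeared earlier.

50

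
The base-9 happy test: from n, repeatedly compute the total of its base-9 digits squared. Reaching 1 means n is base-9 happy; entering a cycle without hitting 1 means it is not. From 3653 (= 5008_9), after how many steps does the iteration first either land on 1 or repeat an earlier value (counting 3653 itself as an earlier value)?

4

3653 = (5,0,0,8)_9 → 5² + 0² + 0² + 8² = 25 + 0 + 0 + 64 = 89
89 = (1,0,8)_9 → 1² + 0² + 8² = 1 + 0 + 64 = 65
65 = (7,2)_9 → 7² + 2² = 49 + 4 = 53
53 = (5,8)_9 → 5² + 8² = 25 + 64 = 89  — 89 repeats.
That took 4 steps.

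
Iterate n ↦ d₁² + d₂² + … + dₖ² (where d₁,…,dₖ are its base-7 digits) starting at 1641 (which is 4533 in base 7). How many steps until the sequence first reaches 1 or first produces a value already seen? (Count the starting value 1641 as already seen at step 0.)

1641 = (4,5,3,3)_7 → 4² + 5² + 3² + 3² = 16 + 25 + 9 + 9 = 59
59 = (1,1,3)_7 → 1² + 1² + 3² = 1 + 1 + 9 = 11
11 = (1,4)_7 → 1² + 4² = 1 + 16 = 17
17 = (2,3)_7 → 2² + 3² = 4 + 9 = 13
13 = (1,6)_7 → 1² + 6² = 1 + 36 = 37
37 = (5,2)_7 → 5² + 2² = 25 + 4 = 29
29 = (4,1)_7 → 4² + 1² = 16 + 1 = 17  — 17 repeats.
That took 7 steps.

7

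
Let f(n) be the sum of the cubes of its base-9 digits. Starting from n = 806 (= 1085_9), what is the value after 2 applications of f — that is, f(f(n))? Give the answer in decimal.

806 = (1,0,8,5)_9 → 1³ + 0³ + 8³ + 5³ = 1 + 0 + 512 + 125 = 638
638 = (7,7,8)_9 → 7³ + 7³ + 8³ = 343 + 343 + 512 = 1198

1198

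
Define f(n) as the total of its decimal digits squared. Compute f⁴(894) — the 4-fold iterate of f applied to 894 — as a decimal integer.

58

894 → 8² + 9² + 4² = 64 + 81 + 16 = 161
161 → 1² + 6² + 1² = 1 + 36 + 1 = 38
38 → 3² + 8² = 9 + 64 = 73
73 → 7² + 3² = 49 + 9 = 58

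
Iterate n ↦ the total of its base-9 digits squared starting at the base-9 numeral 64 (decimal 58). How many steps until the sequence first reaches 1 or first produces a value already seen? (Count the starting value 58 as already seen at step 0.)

58 = (6,4)_9 → 6² + 4² = 36 + 16 = 52
52 = (5,7)_9 → 5² + 7² = 25 + 49 = 74
74 = (8,2)_9 → 8² + 2² = 64 + 4 = 68
68 = (7,5)_9 → 7² + 5² = 49 + 25 = 74  — 74 repeats.
That took 4 steps.

4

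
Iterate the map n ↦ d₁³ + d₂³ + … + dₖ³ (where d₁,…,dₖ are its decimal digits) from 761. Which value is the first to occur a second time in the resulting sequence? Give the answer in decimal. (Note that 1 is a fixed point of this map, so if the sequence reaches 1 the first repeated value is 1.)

371

761 → 7³ + 6³ + 1³ = 343 + 216 + 1 = 560
560 → 5³ + 6³ + 0³ = 125 + 216 + 0 = 341
341 → 3³ + 4³ + 1³ = 27 + 64 + 1 = 92
92 → 9³ + 2³ = 729 + 8 = 737
737 → 7³ + 3³ + 7³ = 343 + 27 + 343 = 713
713 → 7³ + 1³ + 3³ = 343 + 1 + 27 = 371
371 → 3³ + 7³ + 1³ = 27 + 343 + 1 = 371  — 371 already appeared earlier.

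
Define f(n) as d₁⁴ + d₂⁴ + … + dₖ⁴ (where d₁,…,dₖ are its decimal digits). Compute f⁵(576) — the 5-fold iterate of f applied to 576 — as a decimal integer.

6725

576 → 5⁴ + 7⁴ + 6⁴ = 625 + 2401 + 1296 = 4322
4322 → 4⁴ + 3⁴ + 2⁴ + 2⁴ = 256 + 81 + 16 + 16 = 369
369 → 3⁴ + 6⁴ + 9⁴ = 81 + 1296 + 6561 = 7938
7938 → 7⁴ + 9⁴ + 3⁴ + 8⁴ = 2401 + 6561 + 81 + 4096 = 13139
13139 → 1⁴ + 3⁴ + 1⁴ + 3⁴ + 9⁴ = 1 + 81 + 1 + 81 + 6561 = 6725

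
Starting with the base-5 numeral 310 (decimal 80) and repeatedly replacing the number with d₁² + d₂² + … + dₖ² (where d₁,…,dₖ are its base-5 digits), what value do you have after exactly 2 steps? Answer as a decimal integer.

4

80 = (3,1,0)_5 → 3² + 1² + 0² = 9 + 1 + 0 = 10
10 = (2,0)_5 → 2² + 0² = 4 + 0 = 4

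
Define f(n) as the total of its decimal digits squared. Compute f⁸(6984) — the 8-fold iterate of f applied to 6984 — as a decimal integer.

58

6984 → 6² + 9² + 8² + 4² = 197
197 → 1² + 9² + 7² = 131
131 → 1² + 3² + 1² = 11
11 → 1² + 1² = 2
2 → 2² = 4
4 → 4² = 16
16 → 1² + 6² = 37
37 → 3² + 7² = 58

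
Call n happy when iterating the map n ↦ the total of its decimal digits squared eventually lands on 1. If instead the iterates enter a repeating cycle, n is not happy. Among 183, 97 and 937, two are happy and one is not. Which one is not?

183: 183 → 74 → 65 → 61 → 37 → 58 → 89 → 145 → 42 → 20 → 4 → 16 → 37  — repeats 37 (not happy)
97: 97 → 130 → 10 → 1  — reaches 1 (happy)
937: 937 → 139 → 91 → 82 → 68 → 100 → 1  — reaches 1 (happy)

183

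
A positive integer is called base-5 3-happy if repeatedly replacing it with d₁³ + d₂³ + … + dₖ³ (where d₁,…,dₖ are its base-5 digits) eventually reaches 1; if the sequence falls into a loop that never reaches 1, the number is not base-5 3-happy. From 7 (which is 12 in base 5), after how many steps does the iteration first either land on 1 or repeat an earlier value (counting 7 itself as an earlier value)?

4

7 = (1,2)_5 → 1³ + 2³ = 1 + 8 = 9
9 = (1,4)_5 → 1³ + 4³ = 1 + 64 = 65
65 = (2,3,0)_5 → 2³ + 3³ + 0³ = 8 + 27 + 0 = 35
35 = (1,2,0)_5 → 1³ + 2³ + 0³ = 1 + 8 + 0 = 9  — 9 repeats.
That took 4 steps.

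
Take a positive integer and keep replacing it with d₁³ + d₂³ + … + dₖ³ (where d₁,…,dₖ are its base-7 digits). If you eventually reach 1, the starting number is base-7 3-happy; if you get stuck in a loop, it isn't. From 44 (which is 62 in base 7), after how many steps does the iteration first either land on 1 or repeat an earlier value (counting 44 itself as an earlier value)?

6

44 = (6,2)_7 → 6³ + 2³ = 216 + 8 = 224
224 = (4,4,0)_7 → 4³ + 4³ + 0³ = 64 + 64 + 0 = 128
128 = (2,4,2)_7 → 2³ + 4³ + 2³ = 8 + 64 + 8 = 80
80 = (1,4,3)_7 → 1³ + 4³ + 3³ = 1 + 64 + 27 = 92
92 = (1,6,1)_7 → 1³ + 6³ + 1³ = 1 + 216 + 1 = 218
218 = (4,3,1)_7 → 4³ + 3³ + 1³ = 64 + 27 + 1 = 92  — 92 repeats.
That took 6 steps.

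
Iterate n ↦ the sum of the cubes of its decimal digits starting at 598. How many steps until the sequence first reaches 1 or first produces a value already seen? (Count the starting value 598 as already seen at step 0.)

8

598 → 1366
1366 → 460
460 → 280
280 → 520
520 → 133
133 → 55
55 → 250
250 → 133  — 133 repeats.
That took 8 steps.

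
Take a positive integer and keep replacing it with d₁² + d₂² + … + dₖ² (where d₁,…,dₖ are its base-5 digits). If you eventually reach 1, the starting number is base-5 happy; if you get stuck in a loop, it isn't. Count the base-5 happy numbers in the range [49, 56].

3

49: 49 → 33 → 11 → 5 → 1  — base-5 happy
50: 50 → 4 → 16 → 10 → 4  — not base-5 happy
51: 51 → 5 → 1  — base-5 happy
52: 52 → 8 → 10 → 4 → 16 → 10  — not base-5 happy
53: 53 → 13 → 13  — not base-5 happy
54: 54 → 20 → 16 → 10 → 4 → 16  — not base-5 happy
55: 55 → 5 → 1  — base-5 happy
56: 56 → 6 → 2 → 4 → 16 → 10 → 4  — not base-5 happy
base-5 happy: 49, 51, 55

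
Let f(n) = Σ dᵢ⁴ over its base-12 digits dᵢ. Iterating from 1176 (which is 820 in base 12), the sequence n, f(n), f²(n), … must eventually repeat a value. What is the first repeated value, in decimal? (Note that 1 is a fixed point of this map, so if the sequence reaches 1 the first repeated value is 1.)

1176 = (8,2,0)_12 → 8⁴ + 2⁴ + 0⁴ = 4096 + 16 + 0 = 4112
4112 = (2,4,6,8)_12 → 2⁴ + 4⁴ + 6⁴ + 8⁴ = 16 + 256 + 1296 + 4096 = 5664
5664 = (3,3,4,0)_12 → 3⁴ + 3⁴ + 4⁴ + 0⁴ = 81 + 81 + 256 + 0 = 418
418 = (2,10,10)_12 → 2⁴ + 10⁴ + 10⁴ = 16 + 10000 + 10000 = 20016
20016 = (11,7,0,0)_12 → 11⁴ + 7⁴ + 0⁴ + 0⁴ = 14641 + 2401 + 0 + 0 = 17042
17042 = (9,10,4,2)_12 → 9⁴ + 10⁴ + 4⁴ + 2⁴ = 6561 + 10000 + 256 + 16 = 16833
16833 = (9,8,10,9)_12 → 9⁴ + 8⁴ + 10⁴ + 9⁴ = 6561 + 4096 + 10000 + 6561 = 27218
27218 = (1,3,9,0,2)_12 → 1⁴ + 3⁴ + 9⁴ + 0⁴ + 2⁴ = 1 + 81 + 6561 + 0 + 16 = 6659
6659 = (3,10,2,11)_12 → 3⁴ + 10⁴ + 2⁴ + 11⁴ = 81 + 10000 + 16 + 14641 = 24738
24738 = (1,2,3,9,6)_12 → 1⁴ + 2⁴ + 3⁴ + 9⁴ + 6⁴ = 1 + 16 + 81 + 6561 + 1296 = 7955
7955 = (4,7,2,11)_12 → 4⁴ + 7⁴ + 2⁴ + 11⁴ = 256 + 2401 + 16 + 14641 = 17314
17314 = (10,0,2,10)_12 → 10⁴ + 0⁴ + 2⁴ + 10⁴ = 10000 + 0 + 16 + 10000 = 20016  — 20016 already appeared earlier.

20016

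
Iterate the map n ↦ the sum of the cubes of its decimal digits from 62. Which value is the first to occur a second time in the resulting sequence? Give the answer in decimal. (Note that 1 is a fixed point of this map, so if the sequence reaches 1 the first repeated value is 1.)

371

62 → 6³ + 2³ = 224
224 → 2³ + 2³ + 4³ = 80
80 → 8³ + 0³ = 512
512 → 5³ + 1³ + 2³ = 134
134 → 1³ + 3³ + 4³ = 92
92 → 9³ + 2³ = 737
737 → 7³ + 3³ + 7³ = 713
713 → 7³ + 1³ + 3³ = 371
371 → 3³ + 7³ + 1³ = 371  — 371 already appeared earlier.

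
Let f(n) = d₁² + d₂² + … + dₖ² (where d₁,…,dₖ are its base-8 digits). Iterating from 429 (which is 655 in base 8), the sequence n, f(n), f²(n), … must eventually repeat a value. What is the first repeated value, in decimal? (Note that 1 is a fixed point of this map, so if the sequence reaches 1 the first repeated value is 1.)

429 = (6,5,5)_8 → 6² + 5² + 5² = 86
86 = (1,2,6)_8 → 1² + 2² + 6² = 41
41 = (5,1)_8 → 5² + 1² = 26
26 = (3,2)_8 → 3² + 2² = 13
13 = (1,5)_8 → 1² + 5² = 26  — 26 already appeared earlier.

26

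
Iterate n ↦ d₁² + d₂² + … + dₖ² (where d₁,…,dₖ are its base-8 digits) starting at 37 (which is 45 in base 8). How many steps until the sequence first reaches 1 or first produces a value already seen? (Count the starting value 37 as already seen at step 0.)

4

37 = (4,5)_8 → 4² + 5² = 41
41 = (5,1)_8 → 5² + 1² = 26
26 = (3,2)_8 → 3² + 2² = 13
13 = (1,5)_8 → 1² + 5² = 26  — 26 repeats.
That took 4 steps.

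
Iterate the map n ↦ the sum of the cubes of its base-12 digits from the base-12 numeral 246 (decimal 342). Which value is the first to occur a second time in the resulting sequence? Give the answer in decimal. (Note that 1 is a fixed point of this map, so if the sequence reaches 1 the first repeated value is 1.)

342

342 = (2,4,6)_12 → 2³ + 4³ + 6³ = 8 + 64 + 216 = 288
288 = (2,0,0)_12 → 2³ + 0³ + 0³ = 8 + 0 + 0 = 8
8 = (8)_12 → 8³ = 512
512 = (3,6,8)_12 → 3³ + 6³ + 8³ = 27 + 216 + 512 = 755
755 = (5,2,11)_12 → 5³ + 2³ + 11³ = 125 + 8 + 1331 = 1464
1464 = (10,2,0)_12 → 10³ + 2³ + 0³ = 1000 + 8 + 0 = 1008
1008 = (7,0,0)_12 → 7³ + 0³ + 0³ = 343 + 0 + 0 = 343
343 = (2,4,7)_12 → 2³ + 4³ + 7³ = 8 + 64 + 343 = 415
415 = (2,10,7)_12 → 2³ + 10³ + 7³ = 8 + 1000 + 343 = 1351
1351 = (9,4,7)_12 → 9³ + 4³ + 7³ = 729 + 64 + 343 = 1136
1136 = (7,10,8)_12 → 7³ + 10³ + 8³ = 343 + 1000 + 512 = 1855
1855 = (1,0,10,7)_12 → 1³ + 0³ + 10³ + 7³ = 1 + 0 + 1000 + 343 = 1344
1344 = (9,4,0)_12 → 9³ + 4³ + 0³ = 729 + 64 + 0 = 793
793 = (5,6,1)_12 → 5³ + 6³ + 1³ = 125 + 216 + 1 = 342  — 342 already appeared earlier.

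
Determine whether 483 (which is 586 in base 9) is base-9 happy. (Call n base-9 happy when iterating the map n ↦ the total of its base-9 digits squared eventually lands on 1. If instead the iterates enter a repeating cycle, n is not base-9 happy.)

base-9 happy

483 = (5,8,6)_9 → 5² + 8² + 6² = 25 + 64 + 36 = 125
125 = (1,4,8)_9 → 1² + 4² + 8² = 1 + 16 + 64 = 81
81 = (1,0,0)_9 → 1² + 0² + 0² = 1 + 0 + 0 = 1  — reached 1.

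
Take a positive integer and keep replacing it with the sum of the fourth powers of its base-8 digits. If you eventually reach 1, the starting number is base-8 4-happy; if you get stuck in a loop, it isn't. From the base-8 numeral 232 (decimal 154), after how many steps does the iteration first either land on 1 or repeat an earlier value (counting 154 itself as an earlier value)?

154 = (2,3,2)_8 → 2⁴ + 3⁴ + 2⁴ = 16 + 81 + 16 = 113
113 = (1,6,1)_8 → 1⁴ + 6⁴ + 1⁴ = 1 + 1296 + 1 = 1298
1298 = (2,4,2,2)_8 → 2⁴ + 4⁴ + 2⁴ + 2⁴ = 16 + 256 + 16 + 16 = 304
304 = (4,6,0)_8 → 4⁴ + 6⁴ + 0⁴ = 256 + 1296 + 0 = 1552
1552 = (3,0,2,0)_8 → 3⁴ + 0⁴ + 2⁴ + 0⁴ = 81 + 0 + 16 + 0 = 97
97 = (1,4,1)_8 → 1⁴ + 4⁴ + 1⁴ = 1 + 256 + 1 = 258
258 = (4,0,2)_8 → 4⁴ + 0⁴ + 2⁴ = 256 + 0 + 16 = 272
272 = (4,2,0)_8 → 4⁴ + 2⁴ + 0⁴ = 256 + 16 + 0 = 272  — 272 repeats.
That took 8 steps.

8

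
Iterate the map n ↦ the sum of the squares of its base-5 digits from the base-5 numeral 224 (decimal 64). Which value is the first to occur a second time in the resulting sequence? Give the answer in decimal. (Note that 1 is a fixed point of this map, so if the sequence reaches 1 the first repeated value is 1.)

4

64 = (2,2,4)_5 → 24
24 = (4,4)_5 → 32
32 = (1,1,2)_5 → 6
6 = (1,1)_5 → 2
2 = (2)_5 → 4
4 = (4)_5 → 16
16 = (3,1)_5 → 10
10 = (2,0)_5 → 4  — 4 already appeared earlier.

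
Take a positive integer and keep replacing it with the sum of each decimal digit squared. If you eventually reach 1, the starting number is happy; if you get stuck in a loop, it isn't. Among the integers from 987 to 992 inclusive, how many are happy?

1

987: 987 → 194 → 98 → 145 → 42 → 20 → 4 → 16 → 37 → 58 → 89 → 145  — not happy
988: 988 → 209 → 85 → 89 → 145 → 42 → 20 → 4 → 16 → 37 → 58 → 89  — not happy
989: 989 → 226 → 44 → 32 → 13 → 10 → 1  — happy
990: 990 → 162 → 41 → 17 → 50 → 25 → 29 → 85 → 89 → 145 → 42 → 20 → 4 → 16 → 37 → 58 → 89  — not happy
991: 991 → 163 → 46 → 52 → 29 → 85 → 89 → 145 → 42 → 20 → 4 → 16 → 37 → 58 → 89  — not happy
992: 992 → 166 → 73 → 58 → 89 → 145 → 42 → 20 → 4 → 16 → 37 → 58  — not happy
happy: 989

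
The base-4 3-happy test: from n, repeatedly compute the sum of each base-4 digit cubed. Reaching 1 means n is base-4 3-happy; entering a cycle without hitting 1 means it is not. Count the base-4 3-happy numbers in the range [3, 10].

3: 3 → 27 → 36 → 9 → 9  (repeats 9)
4: 4 → 1  (reaches 1)
5: 5 → 2 → 8 → 8  (repeats 8)
6: 6 → 9 → 9  (repeats 9)
7: 7 → 28 → 28  (repeats 28)
8: 8 → 8  (repeats 8)
9: 9 → 9  (repeats 9)
10: 10 → 16 → 1  (reaches 1)
base-4 3-happy: 4, 10

2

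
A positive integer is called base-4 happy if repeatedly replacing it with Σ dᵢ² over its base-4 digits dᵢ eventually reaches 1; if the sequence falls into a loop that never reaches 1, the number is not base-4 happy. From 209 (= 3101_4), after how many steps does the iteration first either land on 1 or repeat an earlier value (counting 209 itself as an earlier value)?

209 = (3,1,0,1)_4 → 3² + 1² + 0² + 1² = 9 + 1 + 0 + 1 = 11
11 = (2,3)_4 → 2² + 3² = 4 + 9 = 13
13 = (3,1)_4 → 3² + 1² = 9 + 1 = 10
10 = (2,2)_4 → 2² + 2² = 4 + 4 = 8
8 = (2,0)_4 → 2² + 0² = 4 + 0 = 4
4 = (1,0)_4 → 1² + 0² = 1 + 0 = 1  — reached 1.
That took 6 steps.

6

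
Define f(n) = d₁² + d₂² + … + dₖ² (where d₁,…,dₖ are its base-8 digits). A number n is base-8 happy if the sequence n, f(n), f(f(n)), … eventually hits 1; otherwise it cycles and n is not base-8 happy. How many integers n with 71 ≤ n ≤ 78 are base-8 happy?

2

71: 71 → 50 → 40 → 25 → 10 → 5 → 25  — not base-8 happy
72: 72 → 2 → 4 → 16 → 4  — not base-8 happy
73: 73 → 3 → 9 → 2 → 4 → 16 → 4  — not base-8 happy
74: 74 → 6 → 36 → 32 → 16 → 4 → 16  — not base-8 happy
75: 75 → 11 → 10 → 5 → 25 → 10  — not base-8 happy
76: 76 → 18 → 8 → 1  — base-8 happy
77: 77 → 27 → 18 → 8 → 1  — base-8 happy
78: 78 → 38 → 52 → 52  — not base-8 happy
base-8 happy: 76, 77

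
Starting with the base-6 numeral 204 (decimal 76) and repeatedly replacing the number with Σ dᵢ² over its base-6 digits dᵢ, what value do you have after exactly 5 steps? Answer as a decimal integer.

17

76 = (2,0,4)_6 → 2² + 0² + 4² = 4 + 0 + 16 = 20
20 = (3,2)_6 → 3² + 2² = 9 + 4 = 13
13 = (2,1)_6 → 2² + 1² = 4 + 1 = 5
5 = (5)_6 → 5² = 25
25 = (4,1)_6 → 4² + 1² = 16 + 1 = 17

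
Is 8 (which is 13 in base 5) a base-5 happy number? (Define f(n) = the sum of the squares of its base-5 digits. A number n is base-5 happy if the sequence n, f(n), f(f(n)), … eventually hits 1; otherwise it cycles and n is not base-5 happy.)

not base-5 happy

8 = (1,3)_5 → 1² + 3² = 1 + 9 = 10
10 = (2,0)_5 → 2² + 0² = 4 + 0 = 4
4 = (4)_5 → 4² = 16
16 = (3,1)_5 → 3² + 1² = 9 + 1 = 10  — 10 already seen; the sequence cycles without reaching 1.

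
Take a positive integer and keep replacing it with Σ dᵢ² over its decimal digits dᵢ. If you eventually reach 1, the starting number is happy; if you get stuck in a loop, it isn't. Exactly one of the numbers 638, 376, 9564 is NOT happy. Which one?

638: 638 → 109 → 82 → 68 → 100 → 1  — reaches 1 (happy)
376: 376 → 94 → 97 → 130 → 10 → 1  — reaches 1 (happy)
9564: 9564 → 158 → 90 → 81 → 65 → 61 → 37 → 58 → 89 → 145 → 42 → 20 → 4 → 16 → 37  — repeats 37 (not happy)

9564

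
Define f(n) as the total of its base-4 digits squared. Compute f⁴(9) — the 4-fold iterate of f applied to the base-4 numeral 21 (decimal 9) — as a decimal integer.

9 = (2,1)_4 → 2² + 1² = 4 + 1 = 5
5 = (1,1)_4 → 1² + 1² = 1 + 1 = 2
2 = (2)_4 → 2² = 4
4 = (1,0)_4 → 1² + 0² = 1 + 0 = 1

1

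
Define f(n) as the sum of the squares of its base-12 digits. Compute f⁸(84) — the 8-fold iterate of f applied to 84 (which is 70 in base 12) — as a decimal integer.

84 = (7,0)_12 → 7² + 0² = 49
49 = (4,1)_12 → 4² + 1² = 17
17 = (1,5)_12 → 1² + 5² = 26
26 = (2,2)_12 → 2² + 2² = 8
8 = (8)_12 → 8² = 64
64 = (5,4)_12 → 5² + 4² = 41
41 = (3,5)_12 → 3² + 5² = 34
34 = (2,10)_12 → 2² + 10² = 104

104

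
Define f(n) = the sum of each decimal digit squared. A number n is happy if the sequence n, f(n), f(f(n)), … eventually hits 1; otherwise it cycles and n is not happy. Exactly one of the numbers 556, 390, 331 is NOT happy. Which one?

556: 556 → 86 → 100 → 1  — reaches 1 (happy)
390: 390 → 90 → 81 → 65 → 61 → 37 → 58 → 89 → 145 → 42 → 20 → 4 → 16 → 37  — repeats 37 (not happy)
331: 331 → 19 → 82 → 68 → 100 → 1  — reaches 1 (happy)

390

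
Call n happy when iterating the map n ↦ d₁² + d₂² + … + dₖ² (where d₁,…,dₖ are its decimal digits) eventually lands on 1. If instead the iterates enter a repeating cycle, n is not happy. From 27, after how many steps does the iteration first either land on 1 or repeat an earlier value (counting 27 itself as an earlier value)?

14

27 → 2² + 7² = 4 + 49 = 53
53 → 5² + 3² = 25 + 9 = 34
34 → 3² + 4² = 9 + 16 = 25
25 → 2² + 5² = 4 + 25 = 29
29 → 2² + 9² = 4 + 81 = 85
85 → 8² + 5² = 64 + 25 = 89
89 → 8² + 9² = 64 + 81 = 145
145 → 1² + 4² + 5² = 1 + 16 + 25 = 42
42 → 4² + 2² = 16 + 4 = 20
20 → 2² + 0² = 4 + 0 = 4
4 → 4² = 16
16 → 1² + 6² = 1 + 36 = 37
37 → 3² + 7² = 9 + 49 = 58
58 → 5² + 8² = 25 + 64 = 89  — 89 repeats.
That took 14 steps.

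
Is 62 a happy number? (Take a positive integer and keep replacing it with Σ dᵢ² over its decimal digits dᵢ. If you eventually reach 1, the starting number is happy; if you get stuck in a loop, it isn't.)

not happy

62 → 40
40 → 16
16 → 37
37 → 58
58 → 89
89 → 145
145 → 42
42 → 20
20 → 4
4 → 16  — 16 already seen; the sequence cycles without reaching 1.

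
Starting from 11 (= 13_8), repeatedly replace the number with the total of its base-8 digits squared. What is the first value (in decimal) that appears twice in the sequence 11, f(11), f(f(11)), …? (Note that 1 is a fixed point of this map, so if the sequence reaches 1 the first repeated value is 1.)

11 = (1,3)_8 → 1² + 3² = 1 + 9 = 10
10 = (1,2)_8 → 1² + 2² = 1 + 4 = 5
5 = (5)_8 → 5² = 25
25 = (3,1)_8 → 3² + 1² = 9 + 1 = 10  — 10 already appeared earlier.

10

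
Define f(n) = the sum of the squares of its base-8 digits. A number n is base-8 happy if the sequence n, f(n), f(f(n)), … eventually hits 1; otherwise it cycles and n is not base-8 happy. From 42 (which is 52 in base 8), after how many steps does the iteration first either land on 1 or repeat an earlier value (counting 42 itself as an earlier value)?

4

42 = (5,2)_8 → 5² + 2² = 25 + 4 = 29
29 = (3,5)_8 → 3² + 5² = 9 + 25 = 34
34 = (4,2)_8 → 4² + 2² = 16 + 4 = 20
20 = (2,4)_8 → 2² + 4² = 4 + 16 = 20  — 20 repeats.
That took 4 steps.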